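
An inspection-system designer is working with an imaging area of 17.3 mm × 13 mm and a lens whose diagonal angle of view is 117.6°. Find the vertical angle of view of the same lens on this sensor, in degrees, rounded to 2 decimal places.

89.54°

Sensor diagonal = √(17.3² + 13²) = √468.2900 ≈ 21.6400 mm.
From the diagonal AOV: f = 21.6400 / (2·tan(58.8°)) = 21.6400 / 3.30239 ≈ 6.5528 mm.
Vertical AOV = 2·arctan(13 / (2 × 6.5528)) = 2·arctan(0.99194) ≈ 89.5362°.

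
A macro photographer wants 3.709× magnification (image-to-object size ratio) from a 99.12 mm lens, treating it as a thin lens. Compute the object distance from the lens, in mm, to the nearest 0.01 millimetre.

125.84 mm

With m = dᵢ/dₒ and 1/f = 1/dₒ + 1/dᵢ, substituting dᵢ = m·dₒ gives 1/f = (1 + 1/m)/dₒ, hence dₒ = f·(1 + 1/m).
dₒ = 99.12 × (1 + 1/3.709) = 99.12 × 1.26961 ≈ 125.844 mm.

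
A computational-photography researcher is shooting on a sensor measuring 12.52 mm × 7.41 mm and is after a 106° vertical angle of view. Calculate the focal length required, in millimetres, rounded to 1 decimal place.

2.8 mm

From α = 2·arctan(h/2f) we get f = h / (2·tan(α/2)).
With h = 7.41 mm and α/2 = 53°, tan(α/2) ≈ 1.32704, so f ≈ 7.41 / 2.65409 ≈ 2.7919 mm.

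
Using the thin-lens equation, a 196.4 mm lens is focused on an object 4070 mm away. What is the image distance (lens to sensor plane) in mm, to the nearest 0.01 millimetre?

1/dᵢ = 1/f − 1/dₒ = 1/196.4 − 1/4070 = 0.0048459 mm⁻¹.
dᵢ = 1/0.0048459 ≈ 206.3579 mm.

206.36 mm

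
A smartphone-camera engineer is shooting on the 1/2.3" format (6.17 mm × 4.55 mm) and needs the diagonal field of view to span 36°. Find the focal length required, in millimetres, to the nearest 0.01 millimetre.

Sensor diagonal = √(6.17² + 4.55²) = √58.7714 ≈ 7.6663 mm.
From α = 2·arctan(d/2f) we get f = d / (2·tan(α/2)).
With d = 7.6663 mm and α/2 = 18°, tan(α/2) ≈ 0.32492, so f ≈ 7.6663 / 0.64984 ≈ 11.7971 mm.

11.80 mm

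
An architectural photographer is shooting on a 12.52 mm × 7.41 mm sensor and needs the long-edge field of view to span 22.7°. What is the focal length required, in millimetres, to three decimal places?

31.187 mm

From α = 2·arctan(w/2f) we get f = w / (2·tan(α/2)).
With w = 12.52 mm and α/2 = 11.35°, tan(α/2) ≈ 0.20073, so f ≈ 12.52 / 0.40145 ≈ 31.1866 mm.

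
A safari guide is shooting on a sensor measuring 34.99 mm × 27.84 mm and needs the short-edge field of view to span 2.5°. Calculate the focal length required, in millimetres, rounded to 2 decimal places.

637.94 mm

From α = 2·arctan(h/2f) we get f = h / (2·tan(α/2)).
With h = 27.84 mm and α/2 = 1.25°, tan(α/2) ≈ 0.02182, so f ≈ 27.84 / 0.04364 ≈ 637.9446 mm.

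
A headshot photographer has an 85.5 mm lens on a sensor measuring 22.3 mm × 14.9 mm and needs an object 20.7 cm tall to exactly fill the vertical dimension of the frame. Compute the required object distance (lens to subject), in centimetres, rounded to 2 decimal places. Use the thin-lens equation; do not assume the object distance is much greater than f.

W: 20.7 cm = 207 mm.
Magnification m = h/W = dᵢ/dₒ; combined with 1/f = 1/dₒ + 1/dᵢ this gives dₒ = f·(1 + W/h).
dₒ = 85.5 mm × (1 + 207/14.9) = 85.5 × 14.8926 ≈ 1273.319 mm = 127.332 cm.

127.33 cm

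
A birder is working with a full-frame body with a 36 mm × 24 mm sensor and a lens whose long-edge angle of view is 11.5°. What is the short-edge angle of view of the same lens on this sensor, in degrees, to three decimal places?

From the long-edge AOV: f = 36 / (2·tan(5.75°)) = 36 / 0.20139 ≈ 178.7582 mm.
Short-edge AOV = 2·arctan(24 / (2 × 178.7582)) = 2·arctan(0.06713) ≈ 7.6810°.

7.681°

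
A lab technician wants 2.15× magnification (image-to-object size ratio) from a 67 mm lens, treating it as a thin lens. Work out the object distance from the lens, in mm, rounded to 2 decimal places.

With m = dᵢ/dₒ and 1/f = 1/dₒ + 1/dᵢ, substituting dᵢ = m·dₒ gives 1/f = (1 + 1/m)/dₒ, hence dₒ = f·(1 + 1/m).
dₒ = 67 × (1 + 1/2.15) = 67 × 1.46512 ≈ 98.163 mm.

98.16 mm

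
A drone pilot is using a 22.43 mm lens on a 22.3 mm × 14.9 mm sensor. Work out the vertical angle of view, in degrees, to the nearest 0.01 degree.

Angle of view α = 2·arctan(h/2f) with h = 14.9 mm and f = 22.43 mm.
h/2f = 0.33214; arctan(0.33214) ≈ 18.3736°, so α ≈ 36.7472°.

36.75°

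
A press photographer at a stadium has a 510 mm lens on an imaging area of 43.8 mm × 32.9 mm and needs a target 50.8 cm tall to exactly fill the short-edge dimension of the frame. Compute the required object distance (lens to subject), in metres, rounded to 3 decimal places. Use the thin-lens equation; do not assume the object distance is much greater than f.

W: 50.8 cm = 508 mm.
Magnification m = h/W = dᵢ/dₒ; combined with 1/f = 1/dₒ + 1/dᵢ this gives dₒ = f·(1 + W/h).
dₒ = 510 mm × (1 + 508/32.9) = 510 × 16.4407 ≈ 8384.772 mm = 8.38477 m.

8.385 m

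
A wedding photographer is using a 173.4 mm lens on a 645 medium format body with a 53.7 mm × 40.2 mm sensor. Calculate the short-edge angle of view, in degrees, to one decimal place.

13.2°

Angle of view α = 2·arctan(h/2f) with h = 40.2 mm and f = 173.4 mm.
h/2f = 0.11592; arctan(0.11592) ≈ 6.6120°, so α ≈ 13.2241°.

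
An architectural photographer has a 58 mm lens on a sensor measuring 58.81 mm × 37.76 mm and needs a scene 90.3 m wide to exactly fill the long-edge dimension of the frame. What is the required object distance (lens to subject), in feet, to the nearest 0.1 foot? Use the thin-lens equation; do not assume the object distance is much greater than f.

W: 90.3 m = 90300 mm.
Magnification m = w/W = dᵢ/dₒ; combined with 1/f = 1/dₒ + 1/dᵢ this gives dₒ = f·(1 + W/w).
dₒ = 58 mm × (1 + 90300/58.81) = 58 × 1536.4532 ≈ 89114.283 mm = 89114.283/304.8 ft = 292.37 ft.

292.4 ft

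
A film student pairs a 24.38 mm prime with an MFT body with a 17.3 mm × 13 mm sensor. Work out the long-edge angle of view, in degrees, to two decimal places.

39.07°

Angle of view α = 2·arctan(w/2f) with w = 17.3 mm and f = 24.38 mm.
w/2f = 0.35480; arctan(0.35480) ≈ 19.5346°, so α ≈ 39.0693°.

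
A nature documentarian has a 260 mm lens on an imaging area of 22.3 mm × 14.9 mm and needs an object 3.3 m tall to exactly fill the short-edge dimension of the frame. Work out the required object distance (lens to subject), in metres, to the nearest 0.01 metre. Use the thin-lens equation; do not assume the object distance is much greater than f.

57.84 m

W: 3.3 m = 3300 mm.
Magnification m = h/W = dᵢ/dₒ; combined with 1/f = 1/dₒ + 1/dᵢ this gives dₒ = f·(1 + W/h).
dₒ = 260 mm × (1 + 3300/14.9) = 260 × 222.4765 ≈ 57843.893 mm = 57.8439 m.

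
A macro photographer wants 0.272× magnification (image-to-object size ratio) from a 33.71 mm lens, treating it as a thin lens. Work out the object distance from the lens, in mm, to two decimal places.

157.64 mm

With m = dᵢ/dₒ and 1/f = 1/dₒ + 1/dᵢ, substituting dᵢ = m·dₒ gives 1/f = (1 + 1/m)/dₒ, hence dₒ = f·(1 + 1/m).
dₒ = 33.71 × (1 + 1/0.272) = 33.71 × 4.67647 ≈ 157.644 mm.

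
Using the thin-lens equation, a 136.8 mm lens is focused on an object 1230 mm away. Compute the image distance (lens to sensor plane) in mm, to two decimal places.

153.92 mm

1/dᵢ = 1/f − 1/dₒ = 1/136.8 − 1/1230 = 0.0064969 mm⁻¹.
dᵢ = 1/0.0064969 ≈ 153.9188 mm.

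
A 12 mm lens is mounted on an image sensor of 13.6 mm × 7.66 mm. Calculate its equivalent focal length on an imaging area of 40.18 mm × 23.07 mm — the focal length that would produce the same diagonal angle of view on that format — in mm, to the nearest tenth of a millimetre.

Sensor diagonal = √(13.6² + 7.66²) = √243.6356 ≈ 15.6088 mm.
Sensor diagonal = √(40.18² + 23.07²) = √2146.6573 ≈ 46.3320 mm.
Equal angle of view means equal diagonal/f ratio, so f₂ = f₁ · (diagonal₂/diagonal₁) = 12 × 46.3320/15.6088.
f₂ = 12 × 2.96832 ≈ 35.620 mm.

35.6 mm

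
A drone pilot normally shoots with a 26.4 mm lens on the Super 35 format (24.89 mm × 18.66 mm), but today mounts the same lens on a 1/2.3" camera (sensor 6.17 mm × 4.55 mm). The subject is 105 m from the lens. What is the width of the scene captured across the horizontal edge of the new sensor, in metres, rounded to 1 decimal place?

The focal length stays 26.4 mm; the relevant sensor dimension is now w = 6.17 mm. Object distance dₒ = 105 m = 105000 mm.
Thin-lens field width W = w·(dₒ − f)/f = 6.17 × (105000 − 26.4)/26.4 ≈ 24533.603 mm = 24.5336 m.

24.5 m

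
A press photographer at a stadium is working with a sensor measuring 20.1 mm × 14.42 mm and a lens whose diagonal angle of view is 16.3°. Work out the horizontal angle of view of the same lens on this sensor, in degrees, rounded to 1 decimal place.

Sensor diagonal = √(20.1² + 14.42²) = √611.9464 ≈ 24.7376 mm.
From the diagonal AOV: f = 24.7376 / (2·tan(8.15°)) = 24.7376 / 0.28642 ≈ 86.3672 mm.
Horizontal AOV = 2·arctan(20.1 / (2 × 86.3672)) = 2·arctan(0.11636) ≈ 13.2746°.

13.3°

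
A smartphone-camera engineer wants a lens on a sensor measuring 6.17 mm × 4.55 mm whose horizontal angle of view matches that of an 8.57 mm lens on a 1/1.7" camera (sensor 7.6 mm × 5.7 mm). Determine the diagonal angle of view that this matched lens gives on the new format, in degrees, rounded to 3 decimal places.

Equal horizontal AOV ⇒ f₂ = f₁ · 6.17/7.6 = 8.57 × 0.81184 ≈ 6.9575 mm.
Sensor diagonal = √(6.17² + 4.55²) = √58.7714 ≈ 7.6663 mm.
Diagonal AOV on the new format = 2·arctan(7.6663 / (2 × 6.9575)) = 2·arctan(0.55094) ≈ 57.7038°.

57.704°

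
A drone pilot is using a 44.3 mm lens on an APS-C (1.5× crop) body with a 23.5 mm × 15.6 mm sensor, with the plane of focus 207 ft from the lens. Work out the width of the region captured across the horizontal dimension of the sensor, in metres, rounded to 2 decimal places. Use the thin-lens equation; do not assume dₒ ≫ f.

dₒ: 207 ft × 304.8 mm/ft = 63093.60 mm.
Similar triangles through the lens centre give W/dₒ = w/dᵢ; with 1/f = 1/dₒ + 1/dᵢ this gives W = w·(dₒ − f)/f.
W = 23.5 mm × (63093.6 − 44.3) / 44.3 = 23.5 × 1423.2347 ≈ 33446.016 mm = 33.446 m.

33.45 m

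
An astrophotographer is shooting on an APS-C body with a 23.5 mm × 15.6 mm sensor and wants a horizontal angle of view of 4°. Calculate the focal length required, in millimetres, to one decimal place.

From α = 2·arctan(w/2f) we get f = w / (2·tan(α/2)).
With w = 23.5 mm and α/2 = 2°, tan(α/2) ≈ 0.03492, so f ≈ 23.5 / 0.06984 ≈ 336.4760 mm.

336.5 mm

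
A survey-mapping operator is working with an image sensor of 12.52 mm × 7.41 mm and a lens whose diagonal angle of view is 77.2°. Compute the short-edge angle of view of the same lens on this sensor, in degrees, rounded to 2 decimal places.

Sensor diagonal = √(12.52² + 7.41²) = √211.6585 ≈ 14.5485 mm.
From the diagonal AOV: f = 14.5485 / (2·tan(38.6°)) = 14.5485 / 1.59658 ≈ 9.1123 mm.
Short-edge AOV = 2·arctan(7.41 / (2 × 9.1123)) = 2·arctan(0.40659) ≈ 44.2527°.

44.25°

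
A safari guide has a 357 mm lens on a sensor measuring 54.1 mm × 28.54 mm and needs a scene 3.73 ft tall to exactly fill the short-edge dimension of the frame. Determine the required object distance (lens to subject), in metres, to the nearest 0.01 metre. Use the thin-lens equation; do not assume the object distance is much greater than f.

W: 3.73 ft × 304.8 mm/ft = 1136.90 mm.
Magnification m = h/W = dᵢ/dₒ; combined with 1/f = 1/dₒ + 1/dᵢ this gives dₒ = f·(1 + W/h).
dₒ = 357 mm × (1 + 1136.9/28.54) = 357 × 40.8355 ≈ 14578.258 mm = 14.5783 m.

14.58 m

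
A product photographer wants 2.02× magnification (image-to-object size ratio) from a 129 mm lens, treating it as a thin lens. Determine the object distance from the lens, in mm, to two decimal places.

192.86 mm

With m = dᵢ/dₒ and 1/f = 1/dₒ + 1/dᵢ, substituting dᵢ = m·dₒ gives 1/f = (1 + 1/m)/dₒ, hence dₒ = f·(1 + 1/m).
dₒ = 129 × (1 + 1/2.02) = 129 × 1.49505 ≈ 192.861 mm.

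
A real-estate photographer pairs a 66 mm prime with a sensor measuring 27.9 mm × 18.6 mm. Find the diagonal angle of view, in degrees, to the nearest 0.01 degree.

Sensor diagonal = √(27.9² + 18.6²) = √1124.3700 ≈ 33.5316 mm.
Angle of view α = 2·arctan(d/2f) with d = 33.5316 mm and f = 66 mm.
d/2f = 0.25403; arctan(0.25403) ≈ 14.2532°, so α ≈ 28.5064°.

28.51°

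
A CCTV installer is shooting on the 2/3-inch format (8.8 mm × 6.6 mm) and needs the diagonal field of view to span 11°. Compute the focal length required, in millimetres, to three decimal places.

Sensor diagonal = √(8.8² + 6.6²) = √121.0000 ≈ 11.0000 mm.
From α = 2·arctan(d/2f) we get f = d / (2·tan(α/2)).
With d = 11.0000 mm and α/2 = 5.5°, tan(α/2) ≈ 0.09629, so f ≈ 11.0000 / 0.19258 ≈ 57.1197 mm.

57.120 mm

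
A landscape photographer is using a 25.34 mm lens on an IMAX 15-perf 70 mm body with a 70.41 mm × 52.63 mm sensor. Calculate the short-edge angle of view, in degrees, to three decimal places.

Angle of view α = 2·arctan(h/2f) with h = 52.63 mm and f = 25.34 mm.
h/2f = 1.03848; arctan(1.03848) ≈ 46.0813°, so α ≈ 92.1627°.

92.163°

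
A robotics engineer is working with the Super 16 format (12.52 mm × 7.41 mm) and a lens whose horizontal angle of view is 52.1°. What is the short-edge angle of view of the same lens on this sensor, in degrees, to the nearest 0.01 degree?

From the horizontal AOV: f = 12.52 / (2·tan(26.05°)) = 12.52 / 0.97763 ≈ 12.8065 mm.
Short-edge AOV = 2·arctan(7.41 / (2 × 12.8065)) = 2·arctan(0.28931) ≈ 32.2709°.

32.27°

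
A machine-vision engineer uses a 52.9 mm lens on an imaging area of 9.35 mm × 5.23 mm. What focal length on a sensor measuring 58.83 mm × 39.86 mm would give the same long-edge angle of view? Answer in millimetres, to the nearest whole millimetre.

333 mm

Equal angle of view means equal width/f ratio, so f₂ = f₁ · (width₂/width₁) = 52.9 × 58.83/9.35.
f₂ = 52.9 × 6.29198 ≈ 332.846 mm.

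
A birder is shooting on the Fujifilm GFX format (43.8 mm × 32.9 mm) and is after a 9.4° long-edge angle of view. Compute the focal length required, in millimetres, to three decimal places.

From α = 2·arctan(w/2f) we get f = w / (2·tan(α/2)).
With w = 43.8 mm and α/2 = 4.7°, tan(α/2) ≈ 0.08221, so f ≈ 43.8 / 0.16443 ≈ 266.3749 mm.

266.375 mm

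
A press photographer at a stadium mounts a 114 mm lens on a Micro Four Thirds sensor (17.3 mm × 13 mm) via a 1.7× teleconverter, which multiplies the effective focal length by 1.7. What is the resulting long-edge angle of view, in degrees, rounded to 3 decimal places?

Effective focal length f = 114 × 1.7 = 193.8 mm.
α = 2·arctan(17.3 / (2 × 193.8)) = 2·arctan(0.04463) ≈ 5.1112°.

5.111°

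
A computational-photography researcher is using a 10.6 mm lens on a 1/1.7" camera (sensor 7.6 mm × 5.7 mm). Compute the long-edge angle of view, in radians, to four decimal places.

0.6884 rad

Angle of view α = 2·arctan(w/2f) with w = 7.6 mm and f = 10.6 mm.
w/2f = 0.35849; arctan(0.35849) ≈ 0.3442 rad, so α ≈ 0.6884 rad.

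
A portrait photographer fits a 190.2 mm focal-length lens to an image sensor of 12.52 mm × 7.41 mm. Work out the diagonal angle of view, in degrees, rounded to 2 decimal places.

Sensor diagonal = √(12.52² + 7.41²) = √211.6585 ≈ 14.5485 mm.
Angle of view α = 2·arctan(d/2f) with d = 14.5485 mm and f = 190.2 mm.
d/2f = 0.03825; arctan(0.03825) ≈ 2.1902°, so α ≈ 4.3804°.

4.38°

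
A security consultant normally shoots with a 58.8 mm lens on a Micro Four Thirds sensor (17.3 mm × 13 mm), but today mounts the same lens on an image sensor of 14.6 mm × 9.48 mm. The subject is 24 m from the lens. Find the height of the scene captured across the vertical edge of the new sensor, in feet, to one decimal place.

12.7 ft

The focal length stays 58.8 mm; the relevant sensor dimension is now h = 9.48 mm. Object distance dₒ = 24 m = 24000 mm.
Thin-lens field height W = h·(dₒ − f)/f = 9.48 × (24000 − 58.8)/58.8 ≈ 3859.908 mm = 3859.908/304.8 ft = 12.6637 ft.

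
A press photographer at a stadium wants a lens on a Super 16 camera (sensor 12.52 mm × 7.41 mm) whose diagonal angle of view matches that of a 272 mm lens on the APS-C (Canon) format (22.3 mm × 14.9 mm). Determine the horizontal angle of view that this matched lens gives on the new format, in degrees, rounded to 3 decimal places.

Sensor diagonal = √(22.3² + 14.9²) = √719.3000 ≈ 26.8198 mm.
Sensor diagonal = √(12.52² + 7.41²) = √211.6585 ≈ 14.5485 mm.
Equal diagonal AOV ⇒ f₂ = f₁ · 14.5485/26.8198 = 272 × 0.54245 ≈ 147.5475 mm.
Horizontal AOV on the new format = 2·arctan(12.52 / (2 × 147.5475)) = 2·arctan(0.04243) ≈ 4.8589°.

4.859°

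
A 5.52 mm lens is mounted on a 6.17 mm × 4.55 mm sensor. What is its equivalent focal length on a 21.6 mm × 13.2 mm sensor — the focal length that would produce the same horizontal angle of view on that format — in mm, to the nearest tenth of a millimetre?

19.3 mm

Equal angle of view means equal width/f ratio, so f₂ = f₁ · (width₂/width₁) = 5.52 × 21.6/6.17.
f₂ = 5.52 × 3.50081 ≈ 19.324 mm.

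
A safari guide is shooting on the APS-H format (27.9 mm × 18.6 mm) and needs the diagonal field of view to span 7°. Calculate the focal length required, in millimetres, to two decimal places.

Sensor diagonal = √(27.9² + 18.6²) = √1124.3700 ≈ 33.5316 mm.
From α = 2·arctan(d/2f) we get f = d / (2·tan(α/2)).
With d = 33.5316 mm and α/2 = 3.5°, tan(α/2) ≈ 0.06116, so f ≈ 33.5316 / 0.12233 ≈ 274.1186 mm.

274.12 mm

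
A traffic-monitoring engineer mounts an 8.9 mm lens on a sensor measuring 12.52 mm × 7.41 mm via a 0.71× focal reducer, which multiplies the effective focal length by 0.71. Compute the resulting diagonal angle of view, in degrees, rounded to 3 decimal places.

Effective focal length f = 8.9 × 0.71 = 6.319 mm.
Sensor diagonal = √(12.52² + 7.41²) = √211.6585 ≈ 14.5485 mm.
α = 2·arctan(14.548 / (2 × 6.319)) = 2·arctan(1.15117) ≈ 98.0395°.

98.040°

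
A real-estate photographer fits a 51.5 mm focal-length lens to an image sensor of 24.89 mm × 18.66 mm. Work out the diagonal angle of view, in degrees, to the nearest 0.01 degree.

33.61°

Sensor diagonal = √(24.89² + 18.66²) = √967.7077 ≈ 31.1080 mm.
Angle of view α = 2·arctan(d/2f) with d = 31.1080 mm and f = 51.5 mm.
d/2f = 0.30202; arctan(0.30202) ≈ 16.8053°, so α ≈ 33.6107°.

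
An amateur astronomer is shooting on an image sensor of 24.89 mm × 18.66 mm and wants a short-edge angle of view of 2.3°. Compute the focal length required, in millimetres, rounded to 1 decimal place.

464.8 mm

From α = 2·arctan(h/2f) we get f = h / (2·tan(α/2)).
With h = 18.66 mm and α/2 = 1.15°, tan(α/2) ≈ 0.02007, so f ≈ 18.66 / 0.04015 ≈ 464.7807 mm.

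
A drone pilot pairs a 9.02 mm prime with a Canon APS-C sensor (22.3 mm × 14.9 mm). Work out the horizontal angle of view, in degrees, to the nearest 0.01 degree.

102.06°

Angle of view α = 2·arctan(w/2f) with w = 22.3 mm and f = 9.02 mm.
w/2f = 1.23614; arctan(1.23614) ≈ 51.0282°, so α ≈ 102.0565°.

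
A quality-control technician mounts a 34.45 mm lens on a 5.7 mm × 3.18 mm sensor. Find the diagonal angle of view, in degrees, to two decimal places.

Sensor diagonal = √(5.7² + 3.18²) = √42.6024 ≈ 6.5271 mm.
Angle of view α = 2·arctan(d/2f) with d = 6.5271 mm and f = 34.45 mm.
d/2f = 0.09473; arctan(0.09473) ≈ 5.4116°, so α ≈ 10.8232°.

10.82°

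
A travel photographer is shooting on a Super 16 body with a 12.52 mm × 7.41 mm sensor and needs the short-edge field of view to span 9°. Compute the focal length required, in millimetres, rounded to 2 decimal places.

47.08 mm

From α = 2·arctan(h/2f) we get f = h / (2·tan(α/2)).
With h = 7.41 mm and α/2 = 4.5°, tan(α/2) ≈ 0.07870, so f ≈ 7.41 / 0.15740 ≈ 47.0765 mm.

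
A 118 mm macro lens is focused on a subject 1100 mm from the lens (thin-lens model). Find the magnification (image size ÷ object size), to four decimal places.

Thin lens: 1/f = 1/dₒ + 1/dᵢ → 1/dᵢ = 1/118 − 1/1100 = 0.0075655 mm⁻¹, so dᵢ ≈ 132.1792 mm.
Magnification m = dᵢ/dₒ = 132.1792/1100 ≈ 0.12016.

0.1202×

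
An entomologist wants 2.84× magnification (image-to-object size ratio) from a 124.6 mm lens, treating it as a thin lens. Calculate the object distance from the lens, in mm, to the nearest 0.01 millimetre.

168.47 mm

With m = dᵢ/dₒ and 1/f = 1/dₒ + 1/dᵢ, substituting dᵢ = m·dₒ gives 1/f = (1 + 1/m)/dₒ, hence dₒ = f·(1 + 1/m).
dₒ = 124.6 × (1 + 1/2.84) = 124.6 × 1.35211 ≈ 168.473 mm.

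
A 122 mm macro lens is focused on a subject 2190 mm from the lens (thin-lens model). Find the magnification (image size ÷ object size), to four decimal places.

Thin lens: 1/f = 1/dₒ + 1/dᵢ → 1/dᵢ = 1/122 − 1/2190 = 0.0077401 mm⁻¹, so dᵢ ≈ 129.1973 mm.
Magnification m = dᵢ/dₒ = 129.1973/2190 ≈ 0.05899.

0.0590×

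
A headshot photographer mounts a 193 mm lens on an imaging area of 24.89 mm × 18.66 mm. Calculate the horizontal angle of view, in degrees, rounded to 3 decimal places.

7.379°

Angle of view α = 2·arctan(w/2f) with w = 24.89 mm and f = 193 mm.
w/2f = 0.06448; arctan(0.06448) ≈ 3.6894°, so α ≈ 7.3789°.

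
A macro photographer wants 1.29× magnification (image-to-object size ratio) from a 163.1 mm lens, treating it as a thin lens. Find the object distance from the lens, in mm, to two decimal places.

With m = dᵢ/dₒ and 1/f = 1/dₒ + 1/dᵢ, substituting dᵢ = m·dₒ gives 1/f = (1 + 1/m)/dₒ, hence dₒ = f·(1 + 1/m).
dₒ = 163.1 × (1 + 1/1.29) = 163.1 × 1.77519 ≈ 289.534 mm.

289.53 mm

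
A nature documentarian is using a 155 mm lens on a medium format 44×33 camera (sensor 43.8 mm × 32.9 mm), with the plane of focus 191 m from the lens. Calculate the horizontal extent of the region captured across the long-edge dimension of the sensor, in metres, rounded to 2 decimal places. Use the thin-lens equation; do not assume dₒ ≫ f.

53.93 m

dₒ: 191 m = 191000 mm.
Similar triangles through the lens centre give W/dₒ = w/dᵢ; with 1/f = 1/dₒ + 1/dᵢ this gives W = w·(dₒ − f)/f.
W = 43.8 mm × (191000 − 155) / 155 = 43.8 × 1231.2581 ≈ 53929.103 mm = 53.9291 m.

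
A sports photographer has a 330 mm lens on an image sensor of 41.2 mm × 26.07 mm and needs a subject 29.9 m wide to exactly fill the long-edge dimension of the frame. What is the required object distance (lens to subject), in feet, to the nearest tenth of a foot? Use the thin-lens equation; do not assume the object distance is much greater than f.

W: 29.9 m = 29900 mm.
Magnification m = w/W = dᵢ/dₒ; combined with 1/f = 1/dₒ + 1/dᵢ this gives dₒ = f·(1 + W/w).
dₒ = 330 mm × (1 + 29900/41.2) = 330 × 726.7282 ≈ 239820.291 mm = 239820.291/304.8 ft = 786.812 ft.

786.8 ft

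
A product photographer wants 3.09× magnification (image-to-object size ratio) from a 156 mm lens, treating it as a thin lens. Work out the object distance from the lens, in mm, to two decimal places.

With m = dᵢ/dₒ and 1/f = 1/dₒ + 1/dᵢ, substituting dᵢ = m·dₒ gives 1/f = (1 + 1/m)/dₒ, hence dₒ = f·(1 + 1/m).
dₒ = 156 × (1 + 1/3.09) = 156 × 1.32362 ≈ 206.485 mm.

206.49 mm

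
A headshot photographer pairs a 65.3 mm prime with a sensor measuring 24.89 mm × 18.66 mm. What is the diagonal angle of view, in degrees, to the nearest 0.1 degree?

26.8°

Sensor diagonal = √(24.89² + 18.66²) = √967.7077 ≈ 31.1080 mm.
Angle of view α = 2·arctan(d/2f) with d = 31.1080 mm and f = 65.3 mm.
d/2f = 0.23819; arctan(0.23819) ≈ 13.3978°, so α ≈ 26.7956°.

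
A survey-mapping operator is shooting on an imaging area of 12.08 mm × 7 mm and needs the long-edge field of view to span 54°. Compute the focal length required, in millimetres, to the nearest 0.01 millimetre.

From α = 2·arctan(w/2f) we get f = w / (2·tan(α/2)).
With w = 12.08 mm and α/2 = 27°, tan(α/2) ≈ 0.50953, so f ≈ 12.08 / 1.01905 ≈ 11.8542 mm.

11.85 mm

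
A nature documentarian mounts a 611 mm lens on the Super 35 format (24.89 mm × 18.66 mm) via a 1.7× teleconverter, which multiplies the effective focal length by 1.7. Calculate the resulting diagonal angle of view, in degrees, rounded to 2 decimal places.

Effective focal length f = 611 × 1.7 = 1038.7 mm.
Sensor diagonal = √(24.89² + 18.66²) = √967.7077 ≈ 31.1080 mm.
α = 2·arctan(31.108 / (2 × 1038.7)) = 2·arctan(0.01497) ≈ 1.7158°.

1.72°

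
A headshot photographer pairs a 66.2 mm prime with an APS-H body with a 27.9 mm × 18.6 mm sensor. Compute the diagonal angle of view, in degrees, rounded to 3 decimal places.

28.424°

Sensor diagonal = √(27.9² + 18.6²) = √1124.3700 ≈ 33.5316 mm.
Angle of view α = 2·arctan(d/2f) with d = 33.5316 mm and f = 66.2 mm.
d/2f = 0.25326; arctan(0.25326) ≈ 14.2119°, so α ≈ 28.4238°.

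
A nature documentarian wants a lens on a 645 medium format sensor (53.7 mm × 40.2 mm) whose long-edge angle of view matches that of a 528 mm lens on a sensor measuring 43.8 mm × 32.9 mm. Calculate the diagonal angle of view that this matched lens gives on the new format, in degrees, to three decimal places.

Equal long-edge AOV ⇒ f₂ = f₁ · 53.7/43.8 = 528 × 1.22603 ≈ 647.3425 mm.
Sensor diagonal = √(53.7² + 40.2²) = √4499.7300 ≈ 67.0800 mm.
Diagonal AOV on the new format = 2·arctan(67.0800 / (2 × 647.3425)) = 2·arctan(0.05181) ≈ 5.9319°.

5.932°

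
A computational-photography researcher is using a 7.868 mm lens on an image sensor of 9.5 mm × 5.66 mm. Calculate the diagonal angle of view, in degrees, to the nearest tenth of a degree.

Sensor diagonal = √(9.5² + 5.66²) = √122.2856 ≈ 11.0583 mm.
Angle of view α = 2·arctan(d/2f) with d = 11.0583 mm and f = 7.868 mm.
d/2f = 0.70274; arctan(0.70274) ≈ 35.0972°, so α ≈ 70.1943°.

70.2°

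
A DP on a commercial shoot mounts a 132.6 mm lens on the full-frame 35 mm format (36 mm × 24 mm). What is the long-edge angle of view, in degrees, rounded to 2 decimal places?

Angle of view α = 2·arctan(w/2f) with w = 36 mm and f = 132.6 mm.
w/2f = 0.13575; arctan(0.13575) ≈ 7.7305°, so α ≈ 15.4609°.

15.46°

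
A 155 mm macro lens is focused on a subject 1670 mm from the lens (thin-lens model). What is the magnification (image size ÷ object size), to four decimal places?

Thin lens: 1/f = 1/dₒ + 1/dᵢ → 1/dᵢ = 1/155 − 1/1670 = 0.0058528 mm⁻¹, so dᵢ ≈ 170.8581 mm.
Magnification m = dᵢ/dₒ = 170.8581/1670 ≈ 0.10231.

0.1023×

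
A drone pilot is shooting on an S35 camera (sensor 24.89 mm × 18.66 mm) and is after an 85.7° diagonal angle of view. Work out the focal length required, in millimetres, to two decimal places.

Sensor diagonal = √(24.89² + 18.66²) = √967.7077 ≈ 31.1080 mm.
From α = 2·arctan(d/2f) we get f = d / (2·tan(α/2)).
With d = 31.1080 mm and α/2 = 42.85°, tan(α/2) ≈ 0.92763, so f ≈ 31.1080 / 1.85526 ≈ 16.7674 mm.

16.77 mm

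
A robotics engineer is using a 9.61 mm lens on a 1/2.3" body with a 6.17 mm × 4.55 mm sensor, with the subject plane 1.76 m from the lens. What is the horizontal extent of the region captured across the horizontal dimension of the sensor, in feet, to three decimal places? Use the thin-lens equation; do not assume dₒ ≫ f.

3.687 ft

dₒ: 1.76 m = 1760 mm.
Similar triangles through the lens centre give W/dₒ = w/dᵢ; with 1/f = 1/dₒ + 1/dᵢ this gives W = w·(dₒ − f)/f.
W = 6.17 mm × (1760 − 9.61) / 9.61 = 6.17 × 182.1426 ≈ 1123.820 mm = 1123.820/304.8 ft = 3.68707 ft.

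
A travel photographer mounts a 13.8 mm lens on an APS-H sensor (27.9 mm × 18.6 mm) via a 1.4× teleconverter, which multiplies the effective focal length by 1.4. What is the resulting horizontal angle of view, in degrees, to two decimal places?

Effective focal length f = 13.8 × 1.4 = 19.32 mm.
α = 2·arctan(27.9 / (2 × 19.32)) = 2·arctan(0.72205) ≈ 71.6623°.

71.66°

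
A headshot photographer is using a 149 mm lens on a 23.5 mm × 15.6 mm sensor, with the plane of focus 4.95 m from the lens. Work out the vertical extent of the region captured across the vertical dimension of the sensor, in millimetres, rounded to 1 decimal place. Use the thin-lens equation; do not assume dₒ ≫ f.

502.7 mm

dₒ: 4.95 m = 4950 mm.
Similar triangles through the lens centre give W/dₒ = h/dᵢ; with 1/f = 1/dₒ + 1/dᵢ this gives W = h·(dₒ − f)/f.
W = 15.6 mm × (4950 − 149) / 149 = 15.6 × 32.2215 ≈ 502.655 mm.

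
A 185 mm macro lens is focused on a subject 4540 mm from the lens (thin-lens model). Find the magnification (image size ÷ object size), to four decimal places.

0.0425×

Thin lens: 1/f = 1/dₒ + 1/dᵢ → 1/dᵢ = 1/185 − 1/4540 = 0.0051851 mm⁻¹, so dᵢ ≈ 192.8588 mm.
Magnification m = dᵢ/dₒ = 192.8588/4540 ≈ 0.04248.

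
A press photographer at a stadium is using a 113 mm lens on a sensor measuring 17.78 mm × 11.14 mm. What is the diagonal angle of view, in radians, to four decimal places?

Sensor diagonal = √(17.78² + 11.14²) = √440.2280 ≈ 20.9816 mm.
Angle of view α = 2·arctan(d/2f) with d = 20.9816 mm and f = 113 mm.
d/2f = 0.09284; arctan(0.09284) ≈ 0.0926 rad, so α ≈ 0.1851 rad.

0.1851 rad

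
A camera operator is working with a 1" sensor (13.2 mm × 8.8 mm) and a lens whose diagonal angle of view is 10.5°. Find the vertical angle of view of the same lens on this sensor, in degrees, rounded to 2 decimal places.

Sensor diagonal = √(13.2² + 8.8²) = √251.6800 ≈ 15.8644 mm.
From the diagonal AOV: f = 15.8644 / (2·tan(5.25°)) = 15.8644 / 0.18377 ≈ 86.3256 mm.
Vertical AOV = 2·arctan(8.8 / (2 × 86.3256)) = 2·arctan(0.05097) ≈ 5.8357°.

5.84°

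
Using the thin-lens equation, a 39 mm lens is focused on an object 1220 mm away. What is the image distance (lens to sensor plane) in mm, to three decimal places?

40.288 mm

1/dᵢ = 1/f − 1/dₒ = 1/39 − 1/1220 = 0.0248214 mm⁻¹.
dᵢ = 1/0.0248214 ≈ 40.2879 mm.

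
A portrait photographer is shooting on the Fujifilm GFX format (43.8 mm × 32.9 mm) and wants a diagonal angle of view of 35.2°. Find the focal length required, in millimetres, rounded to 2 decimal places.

86.34 mm

Sensor diagonal = √(43.8² + 32.9²) = √3000.8500 ≈ 54.7800 mm.
From α = 2·arctan(d/2f) we get f = d / (2·tan(α/2)).
With d = 54.7800 mm and α/2 = 17.6°, tan(α/2) ≈ 0.31722, so f ≈ 54.7800 / 0.63444 ≈ 86.3442 mm.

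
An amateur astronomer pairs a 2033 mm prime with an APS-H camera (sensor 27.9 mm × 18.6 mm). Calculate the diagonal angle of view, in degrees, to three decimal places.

0.945°

Sensor diagonal = √(27.9² + 18.6²) = √1124.3700 ≈ 33.5316 mm.
Angle of view α = 2·arctan(d/2f) with d = 33.5316 mm and f = 2033 mm.
d/2f = 0.00825; arctan(0.00825) ≈ 0.4725°, so α ≈ 0.9450°.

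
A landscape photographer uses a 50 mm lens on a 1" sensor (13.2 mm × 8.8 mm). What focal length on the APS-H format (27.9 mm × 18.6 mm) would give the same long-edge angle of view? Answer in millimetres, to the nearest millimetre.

106 mm

Equal angle of view means equal width/f ratio, so f₂ = f₁ · (width₂/width₁) = 50 × 27.9/13.2.
f₂ = 50 × 2.11364 ≈ 105.682 mm.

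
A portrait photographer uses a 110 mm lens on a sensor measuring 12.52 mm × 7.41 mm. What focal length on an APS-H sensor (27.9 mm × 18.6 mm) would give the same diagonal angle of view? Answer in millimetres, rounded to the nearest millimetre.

Sensor diagonal = √(12.52² + 7.41²) = √211.6585 ≈ 14.5485 mm.
Sensor diagonal = √(27.9² + 18.6²) = √1124.3700 ≈ 33.5316 mm.
Equal angle of view means equal diagonal/f ratio, so f₂ = f₁ · (diagonal₂/diagonal₁) = 110 × 33.5316/14.5485.
f₂ = 110 × 2.30482 ≈ 253.530 mm.

254 mm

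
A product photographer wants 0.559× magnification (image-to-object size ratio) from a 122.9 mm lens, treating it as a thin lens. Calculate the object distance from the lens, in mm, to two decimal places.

With m = dᵢ/dₒ and 1/f = 1/dₒ + 1/dᵢ, substituting dᵢ = m·dₒ gives 1/f = (1 + 1/m)/dₒ, hence dₒ = f·(1 + 1/m).
dₒ = 122.9 × (1 + 1/0.559) = 122.9 × 2.78891 ≈ 342.757 mm.

342.76 mm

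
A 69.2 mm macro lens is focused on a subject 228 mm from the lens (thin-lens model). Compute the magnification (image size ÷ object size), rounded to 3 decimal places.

Thin lens: 1/f = 1/dₒ + 1/dᵢ → 1/dᵢ = 1/69.2 − 1/228 = 0.0100649 mm⁻¹, so dᵢ ≈ 99.3552 mm.
Magnification m = dᵢ/dₒ = 99.3552/228 ≈ 0.43577.

0.436×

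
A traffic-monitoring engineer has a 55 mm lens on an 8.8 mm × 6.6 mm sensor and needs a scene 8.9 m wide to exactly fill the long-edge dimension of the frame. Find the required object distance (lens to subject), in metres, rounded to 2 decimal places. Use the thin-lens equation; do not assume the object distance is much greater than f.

55.68 m

W: 8.9 m = 8900 mm.
Magnification m = w/W = dᵢ/dₒ; combined with 1/f = 1/dₒ + 1/dᵢ this gives dₒ = f·(1 + W/w).
dₒ = 55 mm × (1 + 8900/8.8) = 55 × 1012.3636 ≈ 55680.000 mm = 55.68 m.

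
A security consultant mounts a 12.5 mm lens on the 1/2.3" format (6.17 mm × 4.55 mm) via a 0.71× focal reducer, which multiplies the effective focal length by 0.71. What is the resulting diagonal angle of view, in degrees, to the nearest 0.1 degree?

Effective focal length f = 12.5 × 0.71 = 8.875 mm.
Sensor diagonal = √(6.17² + 4.55²) = √58.7714 ≈ 7.6663 mm.
α = 2·arctan(7.666 / (2 × 8.875)) = 2·arctan(0.43190) ≈ 46.7192°.

46.7°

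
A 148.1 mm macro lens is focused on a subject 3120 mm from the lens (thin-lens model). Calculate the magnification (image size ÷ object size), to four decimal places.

Thin lens: 1/f = 1/dₒ + 1/dᵢ → 1/dᵢ = 1/148.1 − 1/3120 = 0.0064317 mm⁻¹, so dᵢ ≈ 155.4803 mm.
Magnification m = dᵢ/dₒ = 155.4803/3120 ≈ 0.04983.

0.0498×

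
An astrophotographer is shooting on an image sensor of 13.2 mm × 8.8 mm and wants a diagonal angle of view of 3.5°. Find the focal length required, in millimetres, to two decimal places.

Sensor diagonal = √(13.2² + 8.8²) = √251.6800 ≈ 15.8644 mm.
From α = 2·arctan(d/2f) we get f = d / (2·tan(α/2)).
With d = 15.8644 mm and α/2 = 1.75°, tan(α/2) ≈ 0.03055, so f ≈ 15.8644 / 0.06111 ≈ 259.6234 mm.

259.62 mm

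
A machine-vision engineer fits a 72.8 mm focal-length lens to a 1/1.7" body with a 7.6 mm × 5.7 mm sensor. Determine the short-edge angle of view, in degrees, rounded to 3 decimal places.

4.484°

Angle of view α = 2·arctan(h/2f) with h = 5.7 mm and f = 72.8 mm.
h/2f = 0.03915; arctan(0.03915) ≈ 2.2419°, so α ≈ 4.4838°.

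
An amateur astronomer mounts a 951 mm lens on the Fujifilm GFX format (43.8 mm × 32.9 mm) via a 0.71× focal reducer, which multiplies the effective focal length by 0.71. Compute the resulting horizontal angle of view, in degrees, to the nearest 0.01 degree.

3.72°

Effective focal length f = 951 × 0.71 = 675.21 mm.
α = 2·arctan(43.8 / (2 × 675.21)) = 2·arctan(0.03243) ≈ 3.7154°.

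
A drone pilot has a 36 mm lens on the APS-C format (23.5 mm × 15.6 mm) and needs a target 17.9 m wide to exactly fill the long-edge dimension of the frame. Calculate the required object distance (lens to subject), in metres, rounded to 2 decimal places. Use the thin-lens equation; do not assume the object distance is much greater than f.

27.46 m

W: 17.9 m = 17900 mm.
Magnification m = w/W = dᵢ/dₒ; combined with 1/f = 1/dₒ + 1/dᵢ this gives dₒ = f·(1 + W/w).
dₒ = 36 mm × (1 + 17900/23.5) = 36 × 762.7021 ≈ 27457.277 mm = 27.4573 m.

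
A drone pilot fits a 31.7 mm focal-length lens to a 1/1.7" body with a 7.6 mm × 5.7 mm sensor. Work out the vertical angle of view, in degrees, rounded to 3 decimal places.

Angle of view α = 2·arctan(h/2f) with h = 5.7 mm and f = 31.7 mm.
h/2f = 0.08991; arctan(0.08991) ≈ 5.1374°, so α ≈ 10.2748°.

10.275°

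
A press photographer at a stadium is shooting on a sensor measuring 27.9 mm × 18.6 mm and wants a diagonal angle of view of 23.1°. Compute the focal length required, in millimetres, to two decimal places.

Sensor diagonal = √(27.9² + 18.6²) = √1124.3700 ≈ 33.5316 mm.
From α = 2·arctan(d/2f) we get f = d / (2·tan(α/2)).
With d = 33.5316 mm and α/2 = 11.55°, tan(α/2) ≈ 0.20436, so f ≈ 33.5316 / 0.40872 ≈ 82.0401 mm.

82.04 mm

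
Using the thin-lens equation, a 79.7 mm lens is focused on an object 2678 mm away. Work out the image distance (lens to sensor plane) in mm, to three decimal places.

82.145 mm

1/dᵢ = 1/f − 1/dₒ = 1/79.7 − 1/2678 = 0.0121736 mm⁻¹.
dᵢ = 1/0.0121736 ≈ 82.1447 mm.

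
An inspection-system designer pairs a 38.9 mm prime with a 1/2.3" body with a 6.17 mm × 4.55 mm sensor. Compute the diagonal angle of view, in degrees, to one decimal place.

Sensor diagonal = √(6.17² + 4.55²) = √58.7714 ≈ 7.6663 mm.
Angle of view α = 2·arctan(d/2f) with d = 7.6663 mm and f = 38.9 mm.
d/2f = 0.09854; arctan(0.09854) ≈ 5.6276°, so α ≈ 11.2553°.

11.3°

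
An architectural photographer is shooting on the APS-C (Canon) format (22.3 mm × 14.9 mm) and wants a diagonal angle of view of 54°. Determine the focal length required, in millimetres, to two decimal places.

26.32 mm

Sensor diagonal = √(22.3² + 14.9²) = √719.3000 ≈ 26.8198 mm.
From α = 2·arctan(d/2f) we get f = d / (2·tan(α/2)).
With d = 26.8198 mm and α/2 = 27°, tan(α/2) ≈ 0.50953, so f ≈ 26.8198 / 1.01905 ≈ 26.3184 mm.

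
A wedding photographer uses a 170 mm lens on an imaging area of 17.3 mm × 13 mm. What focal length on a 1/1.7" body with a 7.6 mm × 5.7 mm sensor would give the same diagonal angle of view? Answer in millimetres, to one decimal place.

Sensor diagonal = √(17.3² + 13²) = √468.2900 ≈ 21.6400 mm.
Sensor diagonal = √(7.6² + 5.7²) = √90.2500 ≈ 9.5000 mm.
Equal angle of view means equal diagonal/f ratio, so f₂ = f₁ · (diagonal₂/diagonal₁) = 170 × 9.5000/21.6400.
f₂ = 170 × 0.43900 ≈ 74.630 mm.

74.6 mm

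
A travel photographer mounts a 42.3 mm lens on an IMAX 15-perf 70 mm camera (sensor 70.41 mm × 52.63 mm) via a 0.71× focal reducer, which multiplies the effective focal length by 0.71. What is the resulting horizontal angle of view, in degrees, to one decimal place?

Effective focal length f = 42.3 × 0.71 = 30.033 mm.
α = 2·arctan(70.41 / (2 × 30.033)) = 2·arctan(1.17221) ≈ 99.0657°.

99.1°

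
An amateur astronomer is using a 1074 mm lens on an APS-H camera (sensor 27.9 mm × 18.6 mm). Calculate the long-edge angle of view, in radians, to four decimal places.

Angle of view α = 2·arctan(w/2f) with w = 27.9 mm and f = 1074 mm.
w/2f = 0.01299; arctan(0.01299) ≈ 0.0130 rad, so α ≈ 0.0260 rad.

0.0260 rad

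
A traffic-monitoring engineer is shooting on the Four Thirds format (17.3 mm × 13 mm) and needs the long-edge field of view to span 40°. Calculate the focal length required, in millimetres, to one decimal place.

From α = 2·arctan(w/2f) we get f = w / (2·tan(α/2)).
With w = 17.3 mm and α/2 = 20°, tan(α/2) ≈ 0.36397, so f ≈ 17.3 / 0.72794 ≈ 23.7657 mm.

23.8 mm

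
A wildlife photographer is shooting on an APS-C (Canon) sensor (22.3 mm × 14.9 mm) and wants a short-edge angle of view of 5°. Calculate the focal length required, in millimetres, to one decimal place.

From α = 2·arctan(h/2f) we get f = h / (2·tan(α/2)).
With h = 14.9 mm and α/2 = 2.5°, tan(α/2) ≈ 0.04366, so f ≈ 14.9 / 0.08732 ≈ 170.6331 mm.

170.6 mm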